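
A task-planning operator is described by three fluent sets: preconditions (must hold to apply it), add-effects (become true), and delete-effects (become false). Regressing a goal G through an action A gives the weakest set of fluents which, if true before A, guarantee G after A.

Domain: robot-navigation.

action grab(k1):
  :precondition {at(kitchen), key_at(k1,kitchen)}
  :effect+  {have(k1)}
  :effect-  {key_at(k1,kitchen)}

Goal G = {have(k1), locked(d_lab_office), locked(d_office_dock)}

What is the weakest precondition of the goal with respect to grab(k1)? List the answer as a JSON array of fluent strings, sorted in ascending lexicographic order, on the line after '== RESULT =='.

Regress:
  G ∩ del = {}  (empty — regression defined)
  G \ add = {have(k1), locked(d_lab_office), locked(d_office_dock)} \ {have(k1)} = {locked(d_lab_office), locked(d_office_dock)}
  ∪ pre   = {locked(d_lab_office), locked(d_office_dock)} ∪ {at(kitchen), key_at(k1,kitchen)}
          = {at(kitchen), key_at(k1,kitchen), locked(d_lab_office), locked(d_office_dock)}

== RESULT ==
["at(kitchen)", "key_at(k1,kitchen)", "locked(d_lab_office)", "locked(d_office_dock)"]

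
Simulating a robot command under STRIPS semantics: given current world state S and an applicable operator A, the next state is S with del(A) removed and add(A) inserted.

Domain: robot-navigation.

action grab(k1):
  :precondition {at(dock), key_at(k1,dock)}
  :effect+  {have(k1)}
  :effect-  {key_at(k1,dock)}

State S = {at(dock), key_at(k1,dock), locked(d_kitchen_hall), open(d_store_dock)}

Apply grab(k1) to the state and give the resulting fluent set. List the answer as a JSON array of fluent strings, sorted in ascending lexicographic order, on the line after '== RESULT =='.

Progress:
  pre ⊆ S: {at(dock), key_at(k1,dock)} ⊆ S  — applicable
  S \ del = {at(dock), locked(d_kitchen_hall), open(d_store_dock)}
  ∪ add   = {at(dock), have(k1), locked(d_kitchen_hall), open(d_store_dock)}

== RESULT ==
["at(dock)", "have(k1)", "locked(d_kitchen_hall)", "open(d_store_dock)"]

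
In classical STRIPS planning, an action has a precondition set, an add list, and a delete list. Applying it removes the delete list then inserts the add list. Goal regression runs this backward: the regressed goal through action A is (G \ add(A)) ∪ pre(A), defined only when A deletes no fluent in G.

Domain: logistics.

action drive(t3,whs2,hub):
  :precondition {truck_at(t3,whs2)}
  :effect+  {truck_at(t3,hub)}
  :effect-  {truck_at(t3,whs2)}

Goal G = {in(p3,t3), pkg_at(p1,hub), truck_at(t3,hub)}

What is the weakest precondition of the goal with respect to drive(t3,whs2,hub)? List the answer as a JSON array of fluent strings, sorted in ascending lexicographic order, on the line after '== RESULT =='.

Compute (G \ add) ∪ pre:
  G ∩ del = {}  (empty — regression defined)
  G \ add = {in(p3,t3), pkg_at(p1,hub), truck_at(t3,hub)} \ {truck_at(t3,hub)} = {in(p3,t3), pkg_at(p1,hub)}
  ∪ pre   = {in(p3,t3), pkg_at(p1,hub)} ∪ {truck_at(t3,whs2)}
          = {in(p3,t3), pkg_at(p1,hub), truck_at(t3,whs2)}

== RESULT ==
["in(p3,t3)", "pkg_at(p1,hub)", "truck_at(t3,whs2)"]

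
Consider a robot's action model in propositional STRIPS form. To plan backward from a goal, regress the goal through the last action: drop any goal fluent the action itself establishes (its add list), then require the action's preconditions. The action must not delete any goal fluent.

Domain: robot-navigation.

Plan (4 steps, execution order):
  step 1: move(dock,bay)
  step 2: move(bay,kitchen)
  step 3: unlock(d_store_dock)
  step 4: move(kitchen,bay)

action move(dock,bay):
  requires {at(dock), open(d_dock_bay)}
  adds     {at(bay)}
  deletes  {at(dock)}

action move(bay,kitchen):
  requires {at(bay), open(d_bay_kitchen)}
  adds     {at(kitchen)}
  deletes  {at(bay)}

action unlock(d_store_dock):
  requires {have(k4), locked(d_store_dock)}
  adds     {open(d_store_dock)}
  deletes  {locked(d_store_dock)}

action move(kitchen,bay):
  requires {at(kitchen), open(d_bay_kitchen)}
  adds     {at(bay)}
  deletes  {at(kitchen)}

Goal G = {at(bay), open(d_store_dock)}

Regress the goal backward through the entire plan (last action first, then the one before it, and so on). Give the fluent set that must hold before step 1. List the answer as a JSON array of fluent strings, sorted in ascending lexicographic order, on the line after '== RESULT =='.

Work backward from the goal:
  through step 4 (move(kitchen,bay)): drop {at(bay)}, keep {open(d_store_dock)}, require {at(kitchen), open(d_bay_kitchen)}
    → {at(kitchen), open(d_bay_kitchen), open(d_store_dock)}
  through step 3 (unlock(d_store_dock)): drop {open(d_store_dock)}, keep {at(kitchen), open(d_bay_kitchen)}, require {have(k4), locked(d_store_dock)}
    → {at(kitchen), have(k4), locked(d_store_dock), open(d_bay_kitchen)}
  through step 2 (move(bay,kitchen)): drop {at(kitchen)}, keep {have(k4), locked(d_store_dock), open(d_bay_kitchen)}, require {at(bay), open(d_bay_kitchen)}
    → {at(bay), have(k4), locked(d_store_dock), open(d_bay_kitchen)}
  through step 1 (move(dock,bay)): drop {at(bay)}, keep {have(k4), locked(d_store_dock), open(d_bay_kitchen)}, require {at(dock), open(d_dock_bay)}
    → {at(dock), have(k4), locked(d_store_dock), open(d_bay_kitchen), open(d_dock_bay)}

== RESULT ==
["at(dock)", "have(k4)", "locked(d_store_dock)", "open(d_bay_kitchen)", "open(d_dock_bay)"]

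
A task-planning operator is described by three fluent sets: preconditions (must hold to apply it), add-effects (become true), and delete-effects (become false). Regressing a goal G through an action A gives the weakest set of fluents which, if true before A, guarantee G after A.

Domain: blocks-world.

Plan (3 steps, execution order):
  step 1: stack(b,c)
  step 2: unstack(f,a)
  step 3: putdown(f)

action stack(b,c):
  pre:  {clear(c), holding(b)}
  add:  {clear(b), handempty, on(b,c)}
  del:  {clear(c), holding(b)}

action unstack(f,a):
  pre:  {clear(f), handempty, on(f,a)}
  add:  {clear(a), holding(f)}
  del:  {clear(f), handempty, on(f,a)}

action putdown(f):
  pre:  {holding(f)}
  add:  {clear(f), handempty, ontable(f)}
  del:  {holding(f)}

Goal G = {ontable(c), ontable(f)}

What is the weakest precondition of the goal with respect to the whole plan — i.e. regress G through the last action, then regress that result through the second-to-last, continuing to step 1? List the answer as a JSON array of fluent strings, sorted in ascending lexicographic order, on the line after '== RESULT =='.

Regress step by step:
  through step 3 (putdown(f)): drop {ontable(f)}, keep {ontable(c)}, require {holding(f)}
    → {holding(f), ontable(c)}
  through step 2 (unstack(f,a)): drop {holding(f)}, keep {ontable(c)}, require {clear(f), handempty, on(f,a)}
    → {clear(f), handempty, on(f,a), ontable(c)}
  through step 1 (stack(b,c)): drop {handempty}, keep {clear(f), on(f,a), ontable(c)}, require {clear(c), holding(b)}
    → {clear(c), clear(f), holding(b), on(f,a), ontable(c)}

== RESULT ==
["clear(c)", "clear(f)", "holding(b)", "on(f,a)", "ontable(c)"]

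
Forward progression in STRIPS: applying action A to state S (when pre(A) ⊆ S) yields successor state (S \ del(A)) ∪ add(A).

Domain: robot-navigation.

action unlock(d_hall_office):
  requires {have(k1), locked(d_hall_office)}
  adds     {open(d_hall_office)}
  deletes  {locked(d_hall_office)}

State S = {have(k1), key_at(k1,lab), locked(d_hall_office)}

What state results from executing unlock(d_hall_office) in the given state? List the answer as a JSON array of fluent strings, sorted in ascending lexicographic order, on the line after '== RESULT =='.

Compute (S \ del) ∪ add:
  pre ⊆ S: {have(k1), locked(d_hall_office)} ⊆ S  — applicable
  S \ del = {have(k1), key_at(k1,lab)}
  ∪ add   = {have(k1), key_at(k1,lab), open(d_hall_office)}

== RESULT ==
["have(k1)", "key_at(k1,lab)", "open(d_hall_office)"]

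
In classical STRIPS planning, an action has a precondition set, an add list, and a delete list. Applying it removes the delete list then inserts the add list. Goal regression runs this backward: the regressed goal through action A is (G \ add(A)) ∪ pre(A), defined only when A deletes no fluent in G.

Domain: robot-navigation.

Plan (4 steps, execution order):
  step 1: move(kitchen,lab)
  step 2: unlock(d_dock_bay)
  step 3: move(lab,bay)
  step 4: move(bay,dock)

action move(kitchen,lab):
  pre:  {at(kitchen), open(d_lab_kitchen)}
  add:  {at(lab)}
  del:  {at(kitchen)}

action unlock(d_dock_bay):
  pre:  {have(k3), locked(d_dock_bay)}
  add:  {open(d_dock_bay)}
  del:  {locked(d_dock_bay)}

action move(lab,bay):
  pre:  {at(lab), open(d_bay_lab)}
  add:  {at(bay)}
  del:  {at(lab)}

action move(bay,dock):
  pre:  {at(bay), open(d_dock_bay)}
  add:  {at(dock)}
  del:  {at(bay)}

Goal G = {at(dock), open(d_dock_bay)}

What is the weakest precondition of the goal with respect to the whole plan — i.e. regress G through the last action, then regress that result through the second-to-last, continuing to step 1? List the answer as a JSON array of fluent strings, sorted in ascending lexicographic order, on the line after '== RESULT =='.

Regress step by step:
  through step 4 (move(bay,dock)): drop {at(dock)}, keep {open(d_dock_bay)}, require {at(bay), open(d_dock_bay)}
    → {at(bay), open(d_dock_bay)}
  through step 3 (move(lab,bay)): drop {at(bay)}, keep {open(d_dock_bay)}, require {at(lab), open(d_bay_lab)}
    → {at(lab), open(d_bay_lab), open(d_dock_bay)}
  through step 2 (unlock(d_dock_bay)): drop {open(d_dock_bay)}, keep {at(lab), open(d_bay_lab)}, require {have(k3), locked(d_dock_bay)}
    → {at(lab), have(k3), locked(d_dock_bay), open(d_bay_lab)}
  through step 1 (move(kitchen,lab)): drop {at(lab)}, keep {have(k3), locked(d_dock_bay), open(d_bay_lab)}, require {at(kitchen), open(d_lab_kitchen)}
    → {at(kitchen), have(k3), locked(d_dock_bay), open(d_bay_lab), open(d_lab_kitchen)}

== RESULT ==
["at(kitchen)", "have(k3)", "locked(d_dock_bay)", "open(d_bay_lab)", "open(d_lab_kitchen)"]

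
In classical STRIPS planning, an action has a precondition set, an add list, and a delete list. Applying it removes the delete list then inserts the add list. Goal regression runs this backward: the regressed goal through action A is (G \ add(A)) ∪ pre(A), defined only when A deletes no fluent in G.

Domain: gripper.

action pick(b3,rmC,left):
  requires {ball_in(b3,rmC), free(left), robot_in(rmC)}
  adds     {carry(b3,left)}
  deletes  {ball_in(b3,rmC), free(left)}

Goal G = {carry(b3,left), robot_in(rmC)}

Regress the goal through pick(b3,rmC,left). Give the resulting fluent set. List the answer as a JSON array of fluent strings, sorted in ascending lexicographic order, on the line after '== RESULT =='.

Compute (G \ add) ∪ pre:
  G ∩ del = {}  (empty — regression defined)
  G \ add = {carry(b3,left), robot_in(rmC)} \ {carry(b3,left)} = {robot_in(rmC)}
  ∪ pre   = {robot_in(rmC)} ∪ {ball_in(b3,rmC), free(left), robot_in(rmC)}
          = {ball_in(b3,rmC), free(left), robot_in(rmC)}

== RESULT ==
["ball_in(b3,rmC)", "free(left)", "robot_in(rmC)"]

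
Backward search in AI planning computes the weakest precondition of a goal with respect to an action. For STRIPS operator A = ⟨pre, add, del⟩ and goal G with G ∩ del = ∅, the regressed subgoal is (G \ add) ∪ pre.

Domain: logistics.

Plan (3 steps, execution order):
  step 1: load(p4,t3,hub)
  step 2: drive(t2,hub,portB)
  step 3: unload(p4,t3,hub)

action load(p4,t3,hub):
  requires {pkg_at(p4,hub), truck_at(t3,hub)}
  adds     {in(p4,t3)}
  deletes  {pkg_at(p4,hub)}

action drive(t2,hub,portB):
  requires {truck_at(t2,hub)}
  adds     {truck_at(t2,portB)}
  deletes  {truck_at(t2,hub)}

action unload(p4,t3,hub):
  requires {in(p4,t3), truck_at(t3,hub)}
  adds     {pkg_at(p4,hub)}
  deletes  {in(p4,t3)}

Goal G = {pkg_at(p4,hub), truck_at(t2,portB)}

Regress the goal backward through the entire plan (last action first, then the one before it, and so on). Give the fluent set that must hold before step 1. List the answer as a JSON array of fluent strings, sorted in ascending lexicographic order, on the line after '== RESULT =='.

Regress step by step:
  through step 3 (unload(p4,t3,hub)): drop {pkg_at(p4,hub)}, keep {truck_at(t2,portB)}, require {in(p4,t3), truck_at(t3,hub)}
    → {in(p4,t3), truck_at(t2,portB), truck_at(t3,hub)}
  through step 2 (drive(t2,hub,portB)): drop {truck_at(t2,portB)}, keep {in(p4,t3), truck_at(t3,hub)}, require {truck_at(t2,hub)}
    → {in(p4,t3), truck_at(t2,hub), truck_at(t3,hub)}
  through step 1 (load(p4,t3,hub)): drop {in(p4,t3)}, keep {truck_at(t2,hub), truck_at(t3,hub)}, require {pkg_at(p4,hub), truck_at(t3,hub)}
    → {pkg_at(p4,hub), truck_at(t2,hub), truck_at(t3,hub)}

== RESULT ==
["pkg_at(p4,hub)", "truck_at(t2,hub)", "truck_at(t3,hub)"]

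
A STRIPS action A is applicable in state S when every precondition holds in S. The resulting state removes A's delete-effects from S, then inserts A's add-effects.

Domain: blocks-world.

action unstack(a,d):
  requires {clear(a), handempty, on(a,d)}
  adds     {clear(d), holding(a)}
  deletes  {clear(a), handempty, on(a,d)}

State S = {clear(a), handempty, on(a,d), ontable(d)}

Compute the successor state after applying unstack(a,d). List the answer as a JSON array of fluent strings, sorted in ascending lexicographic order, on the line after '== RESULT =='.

Compute (S \ del) ∪ add:
  pre ⊆ S: {clear(a), handempty, on(a,d)} ⊆ S  — applicable
  S \ del = {ontable(d)}
  ∪ add   = {clear(d), holding(a), ontable(d)}

== RESULT ==
["clear(d)", "holding(a)", "ontable(d)"]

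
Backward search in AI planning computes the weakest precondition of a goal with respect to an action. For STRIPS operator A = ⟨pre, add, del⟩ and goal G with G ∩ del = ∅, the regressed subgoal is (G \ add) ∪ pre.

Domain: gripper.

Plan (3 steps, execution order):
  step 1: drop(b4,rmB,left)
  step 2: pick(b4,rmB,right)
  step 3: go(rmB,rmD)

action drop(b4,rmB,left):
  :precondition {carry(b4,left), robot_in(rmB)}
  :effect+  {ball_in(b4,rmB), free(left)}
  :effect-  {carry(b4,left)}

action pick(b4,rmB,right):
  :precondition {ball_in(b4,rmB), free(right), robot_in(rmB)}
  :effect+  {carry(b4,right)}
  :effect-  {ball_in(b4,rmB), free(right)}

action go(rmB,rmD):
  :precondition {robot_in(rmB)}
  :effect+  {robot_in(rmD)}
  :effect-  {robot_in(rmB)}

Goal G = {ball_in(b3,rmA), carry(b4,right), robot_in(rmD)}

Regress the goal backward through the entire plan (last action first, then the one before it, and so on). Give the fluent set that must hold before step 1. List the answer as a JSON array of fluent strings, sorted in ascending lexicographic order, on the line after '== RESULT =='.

Work backward from the goal:
  through step 3 (go(rmB,rmD)): drop {robot_in(rmD)}, keep {ball_in(b3,rmA), carry(b4,right)}, require {robot_in(rmB)}
    → {ball_in(b3,rmA), carry(b4,right), robot_in(rmB)}
  through step 2 (pick(b4,rmB,right)): drop {carry(b4,right)}, keep {ball_in(b3,rmA), robot_in(rmB)}, require {ball_in(b4,rmB), free(right), robot_in(rmB)}
    → {ball_in(b3,rmA), ball_in(b4,rmB), free(right), robot_in(rmB)}
  through step 1 (drop(b4,rmB,left)): drop {ball_in(b4,rmB)}, keep {ball_in(b3,rmA), free(right), robot_in(rmB)}, require {carry(b4,left), robot_in(rmB)}
    → {ball_in(b3,rmA), carry(b4,left), free(right), robot_in(rmB)}

== RESULT ==
["ball_in(b3,rmA)", "carry(b4,left)", "free(right)", "robot_in(rmB)"]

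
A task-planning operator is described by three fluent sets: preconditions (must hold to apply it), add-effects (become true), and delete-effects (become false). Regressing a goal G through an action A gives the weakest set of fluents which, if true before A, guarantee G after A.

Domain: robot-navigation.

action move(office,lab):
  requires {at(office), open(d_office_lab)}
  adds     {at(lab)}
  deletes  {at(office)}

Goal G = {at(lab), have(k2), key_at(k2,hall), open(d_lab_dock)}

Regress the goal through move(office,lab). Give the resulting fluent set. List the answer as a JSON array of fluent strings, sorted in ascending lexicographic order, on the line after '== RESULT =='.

Compute (G \ add) ∪ pre:
  G ∩ del = {}  (empty — regression defined)
  G \ add = {at(lab), have(k2), key_at(k2,hall), open(d_lab_dock)} \ {at(lab)} = {have(k2), key_at(k2,hall), open(d_lab_dock)}
  ∪ pre   = {have(k2), key_at(k2,hall), open(d_lab_dock)} ∪ {at(office), open(d_office_lab)}
          = {at(office), have(k2), key_at(k2,hall), open(d_lab_dock), open(d_office_lab)}

== RESULT ==
["at(office)", "have(k2)", "key_at(k2,hall)", "open(d_lab_dock)", "open(d_office_lab)"]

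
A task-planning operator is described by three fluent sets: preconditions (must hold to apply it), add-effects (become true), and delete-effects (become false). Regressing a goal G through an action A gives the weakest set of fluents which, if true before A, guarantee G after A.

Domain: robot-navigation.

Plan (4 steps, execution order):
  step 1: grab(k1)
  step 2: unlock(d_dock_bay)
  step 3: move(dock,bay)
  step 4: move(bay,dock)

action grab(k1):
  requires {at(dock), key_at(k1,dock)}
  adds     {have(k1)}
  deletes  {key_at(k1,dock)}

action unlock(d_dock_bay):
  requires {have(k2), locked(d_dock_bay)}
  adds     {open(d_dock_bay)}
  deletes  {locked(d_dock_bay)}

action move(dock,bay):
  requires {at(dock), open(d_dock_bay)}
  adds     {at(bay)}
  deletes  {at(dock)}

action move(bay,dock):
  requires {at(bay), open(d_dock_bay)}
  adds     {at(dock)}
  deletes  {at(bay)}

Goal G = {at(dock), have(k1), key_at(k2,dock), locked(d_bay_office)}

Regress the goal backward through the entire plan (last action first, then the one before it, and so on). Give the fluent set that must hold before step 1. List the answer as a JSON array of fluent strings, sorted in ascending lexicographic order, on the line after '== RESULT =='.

Regress step by step:
  through step 4 (move(bay,dock)): drop {at(dock)}, keep {have(k1), key_at(k2,dock), locked(d_bay_office)}, require {at(bay), open(d_dock_bay)}
    → {at(bay), have(k1), key_at(k2,dock), locked(d_bay_office), open(d_dock_bay)}
  through step 3 (move(dock,bay)): drop {at(bay)}, keep {have(k1), key_at(k2,dock), locked(d_bay_office), open(d_dock_bay)}, require {at(dock), open(d_dock_bay)}
    → {at(dock), have(k1), key_at(k2,dock), locked(d_bay_office), open(d_dock_bay)}
  through step 2 (unlock(d_dock_bay)): drop {open(d_dock_bay)}, keep {at(dock), have(k1), key_at(k2,dock), locked(d_bay_office)}, require {have(k2), locked(d_dock_bay)}
    → {at(dock), have(k1), have(k2), key_at(k2,dock), locked(d_bay_office), locked(d_dock_bay)}
  through step 1 (grab(k1)): drop {have(k1)}, keep {at(dock), have(k2), key_at(k2,dock), locked(d_bay_office), locked(d_dock_bay)}, require {at(dock), key_at(k1,dock)}
    → {at(dock), have(k2), key_at(k1,dock), key_at(k2,dock), locked(d_bay_office), locked(d_dock_bay)}

== RESULT ==
["at(dock)", "have(k2)", "key_at(k1,dock)", "key_at(k2,dock)", "locked(d_bay_office)", "locked(d_dock_bay)"]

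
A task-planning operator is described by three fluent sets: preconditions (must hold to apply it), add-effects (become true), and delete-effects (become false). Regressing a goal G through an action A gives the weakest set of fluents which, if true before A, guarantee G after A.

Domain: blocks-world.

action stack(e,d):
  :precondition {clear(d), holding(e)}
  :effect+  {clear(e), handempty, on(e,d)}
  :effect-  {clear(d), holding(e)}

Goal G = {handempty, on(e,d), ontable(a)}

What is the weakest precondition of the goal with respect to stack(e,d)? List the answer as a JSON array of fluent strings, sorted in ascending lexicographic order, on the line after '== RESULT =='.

Compute (G \ add) ∪ pre:
  G ∩ del = {}  (empty — regression defined)
  G \ add = {handempty, on(e,d), ontable(a)} \ {clear(e), handempty, on(e,d)} = {ontable(a)}
  ∪ pre   = {ontable(a)} ∪ {clear(d), holding(e)}
          = {clear(d), holding(e), ontable(a)}

== RESULT ==
["clear(d)", "holding(e)", "ontable(a)"]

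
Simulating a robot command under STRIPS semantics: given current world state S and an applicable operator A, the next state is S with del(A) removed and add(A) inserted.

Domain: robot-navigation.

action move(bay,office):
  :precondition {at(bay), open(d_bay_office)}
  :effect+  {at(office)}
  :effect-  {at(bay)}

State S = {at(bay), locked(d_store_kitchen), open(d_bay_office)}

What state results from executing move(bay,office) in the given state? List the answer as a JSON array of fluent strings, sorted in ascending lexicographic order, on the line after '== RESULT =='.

Progress:
  pre ⊆ S: {at(bay), open(d_bay_office)} ⊆ S  — applicable
  S \ del = {locked(d_store_kitchen), open(d_bay_office)}
  ∪ add   = {at(office), locked(d_store_kitchen), open(d_bay_office)}

== RESULT ==
["at(office)", "locked(d_store_kitchen)", "open(d_bay_office)"]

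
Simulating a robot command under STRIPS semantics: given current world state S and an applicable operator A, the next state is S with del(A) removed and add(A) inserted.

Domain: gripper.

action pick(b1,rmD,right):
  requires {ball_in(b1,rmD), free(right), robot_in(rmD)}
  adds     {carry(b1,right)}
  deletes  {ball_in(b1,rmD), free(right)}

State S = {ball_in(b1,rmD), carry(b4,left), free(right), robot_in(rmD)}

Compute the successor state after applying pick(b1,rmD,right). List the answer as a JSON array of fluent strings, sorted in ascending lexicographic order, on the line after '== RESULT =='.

Compute (S \ del) ∪ add:
  pre ⊆ S: {ball_in(b1,rmD), free(right), robot_in(rmD)} ⊆ S  — applicable
  S \ del = {carry(b4,left), robot_in(rmD)}
  ∪ add   = {carry(b1,right), carry(b4,left), robot_in(rmD)}

== RESULT ==
["carry(b1,right)", "carry(b4,left)", "robot_in(rmD)"]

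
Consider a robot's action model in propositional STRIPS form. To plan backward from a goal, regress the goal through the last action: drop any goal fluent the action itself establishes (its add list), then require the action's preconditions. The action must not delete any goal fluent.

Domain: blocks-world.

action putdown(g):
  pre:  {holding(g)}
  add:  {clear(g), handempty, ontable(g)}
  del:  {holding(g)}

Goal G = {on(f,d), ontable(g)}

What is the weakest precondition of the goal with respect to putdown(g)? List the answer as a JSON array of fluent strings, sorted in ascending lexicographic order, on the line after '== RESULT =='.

Regress:
  G ∩ del = {}  (empty — regression defined)
  G \ add = {on(f,d), ontable(g)} \ {clear(g), handempty, ontable(g)} = {on(f,d)}
  ∪ pre   = {on(f,d)} ∪ {holding(g)}
          = {holding(g), on(f,d)}

== RESULT ==
["holding(g)", "on(f,d)"]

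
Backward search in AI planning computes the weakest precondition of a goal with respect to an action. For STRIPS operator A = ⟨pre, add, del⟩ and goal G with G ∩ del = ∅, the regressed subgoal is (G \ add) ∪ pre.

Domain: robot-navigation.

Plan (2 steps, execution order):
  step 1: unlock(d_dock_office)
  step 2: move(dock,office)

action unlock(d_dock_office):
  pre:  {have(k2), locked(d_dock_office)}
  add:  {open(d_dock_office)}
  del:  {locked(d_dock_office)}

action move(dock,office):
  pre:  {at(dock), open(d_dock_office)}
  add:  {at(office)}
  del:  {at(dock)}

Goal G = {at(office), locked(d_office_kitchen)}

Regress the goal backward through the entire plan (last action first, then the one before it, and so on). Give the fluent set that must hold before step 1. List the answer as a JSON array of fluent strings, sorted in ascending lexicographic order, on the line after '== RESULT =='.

Work backward from the goal:
  through step 2 (move(dock,office)): drop {at(office)}, keep {locked(d_office_kitchen)}, require {at(dock), open(d_dock_office)}
    → {at(dock), locked(d_office_kitchen), open(d_dock_office)}
  through step 1 (unlock(d_dock_office)): drop {open(d_dock_office)}, keep {at(dock), locked(d_office_kitchen)}, require {have(k2), locked(d_dock_office)}
    → {at(dock), have(k2), locked(d_dock_office), locked(d_office_kitchen)}

== RESULT ==
["at(dock)", "have(k2)", "locked(d_dock_office)", "locked(d_office_kitchen)"]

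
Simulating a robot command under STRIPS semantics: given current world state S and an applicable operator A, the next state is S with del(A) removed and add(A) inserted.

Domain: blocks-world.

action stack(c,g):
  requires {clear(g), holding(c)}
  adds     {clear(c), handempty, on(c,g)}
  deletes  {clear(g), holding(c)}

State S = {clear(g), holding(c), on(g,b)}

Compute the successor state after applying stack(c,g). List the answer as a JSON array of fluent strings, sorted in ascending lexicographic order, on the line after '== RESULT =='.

Compute (S \ del) ∪ add:
  pre ⊆ S: {clear(g), holding(c)} ⊆ S  — applicable
  S \ del = {on(g,b)}
  ∪ add   = {clear(c), handempty, on(c,g), on(g,b)}

== RESULT ==
["clear(c)", "handempty", "on(c,g)", "on(g,b)"]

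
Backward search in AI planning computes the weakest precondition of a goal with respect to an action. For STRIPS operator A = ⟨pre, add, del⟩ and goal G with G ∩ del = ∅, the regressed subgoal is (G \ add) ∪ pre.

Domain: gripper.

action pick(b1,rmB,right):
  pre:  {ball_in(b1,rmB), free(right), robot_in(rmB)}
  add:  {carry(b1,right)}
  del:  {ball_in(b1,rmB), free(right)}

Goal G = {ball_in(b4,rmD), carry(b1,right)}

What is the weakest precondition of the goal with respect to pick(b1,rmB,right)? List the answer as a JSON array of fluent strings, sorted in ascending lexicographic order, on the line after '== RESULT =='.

Compute (G \ add) ∪ pre:
  G ∩ del = {}  (empty — regression defined)
  G \ add = {ball_in(b4,rmD), carry(b1,right)} \ {carry(b1,right)} = {ball_in(b4,rmD)}
  ∪ pre   = {ball_in(b4,rmD)} ∪ {ball_in(b1,rmB), free(right), robot_in(rmB)}
          = {ball_in(b1,rmB), ball_in(b4,rmD), free(right), robot_in(rmB)}

== RESULT ==
["ball_in(b1,rmB)", "ball_in(b4,rmD)", "free(right)", "robot_in(rmB)"]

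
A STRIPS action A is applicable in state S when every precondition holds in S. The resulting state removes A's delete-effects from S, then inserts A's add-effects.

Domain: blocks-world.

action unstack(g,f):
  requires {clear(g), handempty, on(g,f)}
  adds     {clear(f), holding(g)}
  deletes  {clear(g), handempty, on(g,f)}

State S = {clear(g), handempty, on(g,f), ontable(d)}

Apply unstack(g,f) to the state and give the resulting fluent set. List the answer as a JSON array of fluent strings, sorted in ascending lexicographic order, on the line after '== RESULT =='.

Compute (S \ del) ∪ add:
  pre ⊆ S: {clear(g), handempty, on(g,f)} ⊆ S  — applicable
  S \ del = {ontable(d)}
  ∪ add   = {clear(f), holding(g), ontable(d)}

== RESULT ==
["clear(f)", "holding(g)", "ontable(d)"]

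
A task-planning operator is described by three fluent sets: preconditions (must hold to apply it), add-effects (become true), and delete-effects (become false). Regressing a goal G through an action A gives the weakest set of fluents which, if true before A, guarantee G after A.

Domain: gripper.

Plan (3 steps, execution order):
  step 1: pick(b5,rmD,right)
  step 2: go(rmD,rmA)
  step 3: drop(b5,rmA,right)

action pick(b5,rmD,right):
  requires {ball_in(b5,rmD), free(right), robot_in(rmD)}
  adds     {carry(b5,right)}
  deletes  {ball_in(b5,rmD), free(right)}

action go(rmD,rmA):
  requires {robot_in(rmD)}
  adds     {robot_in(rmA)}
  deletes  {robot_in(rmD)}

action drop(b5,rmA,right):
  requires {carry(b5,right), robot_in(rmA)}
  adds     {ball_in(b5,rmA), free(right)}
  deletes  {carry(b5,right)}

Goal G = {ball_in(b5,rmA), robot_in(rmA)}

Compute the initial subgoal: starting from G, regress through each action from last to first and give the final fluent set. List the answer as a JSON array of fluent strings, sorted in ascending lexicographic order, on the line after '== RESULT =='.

Work backward from the goal:
  through step 3 (drop(b5,rmA,right)): drop {ball_in(b5,rmA)}, keep {robot_in(rmA)}, require {carry(b5,right), robot_in(rmA)}
    → {carry(b5,right), robot_in(rmA)}
  through step 2 (go(rmD,rmA)): drop {robot_in(rmA)}, keep {carry(b5,right)}, require {robot_in(rmD)}
    → {carry(b5,right), robot_in(rmD)}
  through step 1 (pick(b5,rmD,right)): drop {carry(b5,right)}, keep {robot_in(rmD)}, require {ball_in(b5,rmD), free(right), robot_in(rmD)}
    → {ball_in(b5,rmD), free(right), robot_in(rmD)}

== RESULT ==
["ball_in(b5,rmD)", "free(right)", "robot_in(rmD)"]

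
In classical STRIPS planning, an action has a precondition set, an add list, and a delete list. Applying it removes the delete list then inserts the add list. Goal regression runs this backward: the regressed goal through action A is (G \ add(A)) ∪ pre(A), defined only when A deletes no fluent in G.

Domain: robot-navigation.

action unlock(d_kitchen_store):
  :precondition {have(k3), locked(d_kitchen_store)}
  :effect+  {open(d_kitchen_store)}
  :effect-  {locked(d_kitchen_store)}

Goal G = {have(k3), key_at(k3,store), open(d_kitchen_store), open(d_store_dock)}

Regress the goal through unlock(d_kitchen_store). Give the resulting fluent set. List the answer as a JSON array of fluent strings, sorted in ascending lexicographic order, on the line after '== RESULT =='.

Regress:
  G ∩ del = {}  (empty — regression defined)
  G \ add = {have(k3), key_at(k3,store), open(d_kitchen_store), open(d_store_dock)} \ {open(d_kitchen_store)} = {have(k3), key_at(k3,store), open(d_store_dock)}
  ∪ pre   = {have(k3), key_at(k3,store), open(d_store_dock)} ∪ {have(k3), locked(d_kitchen_store)}
          = {have(k3), key_at(k3,store), locked(d_kitchen_store), open(d_store_dock)}

== RESULT ==
["have(k3)", "key_at(k3,store)", "locked(d_kitchen_store)", "open(d_store_dock)"]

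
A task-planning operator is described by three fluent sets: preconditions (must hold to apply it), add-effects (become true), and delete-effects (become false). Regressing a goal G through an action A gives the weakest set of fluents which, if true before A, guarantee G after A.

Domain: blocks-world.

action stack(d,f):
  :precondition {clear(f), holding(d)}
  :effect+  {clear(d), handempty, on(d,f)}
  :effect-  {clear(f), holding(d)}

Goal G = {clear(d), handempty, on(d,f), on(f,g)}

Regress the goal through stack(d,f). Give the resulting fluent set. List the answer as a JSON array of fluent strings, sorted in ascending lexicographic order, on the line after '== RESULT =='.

Regress:
  G ∩ del = {}  (empty — regression defined)
  G \ add = {clear(d), handempty, on(d,f), on(f,g)} \ {clear(d), handempty, on(d,f)} = {on(f,g)}
  ∪ pre   = {on(f,g)} ∪ {clear(f), holding(d)}
          = {clear(f), holding(d), on(f,g)}

== RESULT ==
["clear(f)", "holding(d)", "on(f,g)"]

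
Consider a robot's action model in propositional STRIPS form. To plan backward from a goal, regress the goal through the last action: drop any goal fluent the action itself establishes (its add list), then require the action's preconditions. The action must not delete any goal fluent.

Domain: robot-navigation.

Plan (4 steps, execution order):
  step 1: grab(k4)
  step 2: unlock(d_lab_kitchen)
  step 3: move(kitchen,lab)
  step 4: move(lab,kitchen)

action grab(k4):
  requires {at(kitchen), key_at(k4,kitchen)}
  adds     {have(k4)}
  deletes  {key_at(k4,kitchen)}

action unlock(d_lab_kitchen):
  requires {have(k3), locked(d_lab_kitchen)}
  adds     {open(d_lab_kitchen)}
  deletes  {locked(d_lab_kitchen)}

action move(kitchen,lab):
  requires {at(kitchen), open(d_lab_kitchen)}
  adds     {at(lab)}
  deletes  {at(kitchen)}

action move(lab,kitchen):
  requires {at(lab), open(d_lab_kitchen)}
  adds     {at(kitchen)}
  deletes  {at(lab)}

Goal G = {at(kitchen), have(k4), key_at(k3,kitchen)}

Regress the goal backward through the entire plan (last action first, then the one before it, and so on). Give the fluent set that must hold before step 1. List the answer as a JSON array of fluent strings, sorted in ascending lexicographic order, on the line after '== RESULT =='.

Work backward from the goal:
  through step 4 (move(lab,kitchen)): drop {at(kitchen)}, keep {have(k4), key_at(k3,kitchen)}, require {at(lab), open(d_lab_kitchen)}
    → {at(lab), have(k4), key_at(k3,kitchen), open(d_lab_kitchen)}
  through step 3 (move(kitchen,lab)): drop {at(lab)}, keep {have(k4), key_at(k3,kitchen), open(d_lab_kitchen)}, require {at(kitchen), open(d_lab_kitchen)}
    → {at(kitchen), have(k4), key_at(k3,kitchen), open(d_lab_kitchen)}
  through step 2 (unlock(d_lab_kitchen)): drop {open(d_lab_kitchen)}, keep {at(kitchen), have(k4), key_at(k3,kitchen)}, require {have(k3), locked(d_lab_kitchen)}
    → {at(kitchen), have(k3), have(k4), key_at(k3,kitchen), locked(d_lab_kitchen)}
  through step 1 (grab(k4)): drop {have(k4)}, keep {at(kitchen), have(k3), key_at(k3,kitchen), locked(d_lab_kitchen)}, require {at(kitchen), key_at(k4,kitchen)}
    → {at(kitchen), have(k3), key_at(k3,kitchen), key_at(k4,kitchen), locked(d_lab_kitchen)}

== RESULT ==
["at(kitchen)", "have(k3)", "key_at(k3,kitchen)", "key_at(k4,kitchen)", "locked(d_lab_kitchen)"]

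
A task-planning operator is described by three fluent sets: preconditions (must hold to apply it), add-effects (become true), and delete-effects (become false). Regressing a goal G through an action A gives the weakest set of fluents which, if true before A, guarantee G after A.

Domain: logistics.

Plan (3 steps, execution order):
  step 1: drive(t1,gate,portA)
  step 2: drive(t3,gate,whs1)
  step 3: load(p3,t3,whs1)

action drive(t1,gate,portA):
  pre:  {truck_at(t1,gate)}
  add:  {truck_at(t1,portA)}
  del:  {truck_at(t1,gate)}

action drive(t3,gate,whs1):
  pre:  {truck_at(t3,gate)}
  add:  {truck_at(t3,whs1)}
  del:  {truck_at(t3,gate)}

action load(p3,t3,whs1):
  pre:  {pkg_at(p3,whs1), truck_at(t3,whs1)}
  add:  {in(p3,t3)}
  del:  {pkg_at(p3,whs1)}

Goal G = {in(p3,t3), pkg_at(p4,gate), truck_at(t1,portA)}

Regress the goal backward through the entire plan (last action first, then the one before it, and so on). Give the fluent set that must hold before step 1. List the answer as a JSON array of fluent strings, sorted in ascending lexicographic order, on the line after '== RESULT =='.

Regress step by step:
  through step 3 (load(p3,t3,whs1)): drop {in(p3,t3)}, keep {pkg_at(p4,gate), truck_at(t1,portA)}, require {pkg_at(p3,whs1), truck_at(t3,whs1)}
    → {pkg_at(p3,whs1), pkg_at(p4,gate), truck_at(t1,portA), truck_at(t3,whs1)}
  through step 2 (drive(t3,gate,whs1)): drop {truck_at(t3,whs1)}, keep {pkg_at(p3,whs1), pkg_at(p4,gate), truck_at(t1,portA)}, require {truck_at(t3,gate)}
    → {pkg_at(p3,whs1), pkg_at(p4,gate), truck_at(t1,portA), truck_at(t3,gate)}
  through step 1 (drive(t1,gate,portA)): drop {truck_at(t1,portA)}, keep {pkg_at(p3,whs1), pkg_at(p4,gate), truck_at(t3,gate)}, require {truck_at(t1,gate)}
    → {pkg_at(p3,whs1), pkg_at(p4,gate), truck_at(t1,gate), truck_at(t3,gate)}

== RESULT ==
["pkg_at(p3,whs1)", "pkg_at(p4,gate)", "truck_at(t1,gate)", "truck_at(t3,gate)"]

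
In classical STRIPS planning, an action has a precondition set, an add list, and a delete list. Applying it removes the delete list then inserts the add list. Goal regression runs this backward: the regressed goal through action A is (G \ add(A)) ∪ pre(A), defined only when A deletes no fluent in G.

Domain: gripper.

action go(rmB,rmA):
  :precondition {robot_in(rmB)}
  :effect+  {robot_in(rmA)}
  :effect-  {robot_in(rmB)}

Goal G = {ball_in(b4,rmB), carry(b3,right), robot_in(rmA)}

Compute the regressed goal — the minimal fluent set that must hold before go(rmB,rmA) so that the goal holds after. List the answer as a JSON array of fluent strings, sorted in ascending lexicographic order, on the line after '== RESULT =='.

Compute (G \ add) ∪ pre:
  G ∩ del = {}  (empty — regression defined)
  G \ add = {ball_in(b4,rmB), carry(b3,right), robot_in(rmA)} \ {robot_in(rmA)} = {ball_in(b4,rmB), carry(b3,right)}
  ∪ pre   = {ball_in(b4,rmB), carry(b3,right)} ∪ {robot_in(rmB)}
          = {ball_in(b4,rmB), carry(b3,right), robot_in(rmB)}

== RESULT ==
["ball_in(b4,rmB)", "carry(b3,right)", "robot_in(rmB)"]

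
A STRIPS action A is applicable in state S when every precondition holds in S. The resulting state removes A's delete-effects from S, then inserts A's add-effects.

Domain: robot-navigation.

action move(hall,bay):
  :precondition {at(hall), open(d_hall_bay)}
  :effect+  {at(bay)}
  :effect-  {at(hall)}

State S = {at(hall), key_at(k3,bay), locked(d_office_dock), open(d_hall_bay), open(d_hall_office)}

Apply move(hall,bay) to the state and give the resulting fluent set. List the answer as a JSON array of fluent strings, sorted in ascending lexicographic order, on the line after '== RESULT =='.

Progress:
  pre ⊆ S: {at(hall), open(d_hall_bay)} ⊆ S  — applicable
  S \ del = {key_at(k3,bay), locked(d_office_dock), open(d_hall_bay), open(d_hall_office)}
  ∪ add   = {at(bay), key_at(k3,bay), locked(d_office_dock), open(d_hall_bay), open(d_hall_office)}

== RESULT ==
["at(bay)", "key_at(k3,bay)", "locked(d_office_dock)", "open(d_hall_bay)", "open(d_hall_office)"]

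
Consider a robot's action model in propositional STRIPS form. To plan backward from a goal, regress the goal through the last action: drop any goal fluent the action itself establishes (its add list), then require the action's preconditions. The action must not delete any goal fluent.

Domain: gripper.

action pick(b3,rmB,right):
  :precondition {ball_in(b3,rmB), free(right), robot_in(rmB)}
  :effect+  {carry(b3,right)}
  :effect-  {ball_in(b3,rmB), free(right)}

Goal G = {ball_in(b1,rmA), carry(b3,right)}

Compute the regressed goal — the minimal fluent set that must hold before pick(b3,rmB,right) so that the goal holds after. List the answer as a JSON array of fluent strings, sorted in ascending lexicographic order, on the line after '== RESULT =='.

Regress:
  G ∩ del = {}  (empty — regression defined)
  G \ add = {ball_in(b1,rmA), carry(b3,right)} \ {carry(b3,right)} = {ball_in(b1,rmA)}
  ∪ pre   = {ball_in(b1,rmA)} ∪ {ball_in(b3,rmB), free(right), robot_in(rmB)}
          = {ball_in(b1,rmA), ball_in(b3,rmB), free(right), robot_in(rmB)}

== RESULT ==
["ball_in(b1,rmA)", "ball_in(b3,rmB)", "free(right)", "robot_in(rmB)"]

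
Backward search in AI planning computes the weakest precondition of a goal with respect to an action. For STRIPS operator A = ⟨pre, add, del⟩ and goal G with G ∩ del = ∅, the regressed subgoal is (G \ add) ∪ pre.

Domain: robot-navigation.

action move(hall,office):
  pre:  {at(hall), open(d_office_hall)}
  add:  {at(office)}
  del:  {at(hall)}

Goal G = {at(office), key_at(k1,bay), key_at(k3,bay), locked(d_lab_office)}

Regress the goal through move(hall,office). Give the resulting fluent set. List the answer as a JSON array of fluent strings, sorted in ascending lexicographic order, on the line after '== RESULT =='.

Compute (G \ add) ∪ pre:
  G ∩ del = {}  (empty — regression defined)
  G \ add = {at(office), key_at(k1,bay), key_at(k3,bay), locked(d_lab_office)} \ {at(office)} = {key_at(k1,bay), key_at(k3,bay), locked(d_lab_office)}
  ∪ pre   = {key_at(k1,bay), key_at(k3,bay), locked(d_lab_office)} ∪ {at(hall), open(d_office_hall)}
          = {at(hall), key_at(k1,bay), key_at(k3,bay), locked(d_lab_office), open(d_office_hall)}

== RESULT ==
["at(hall)", "key_at(k1,bay)", "key_at(k3,bay)", "locked(d_lab_office)", "open(d_office_hall)"]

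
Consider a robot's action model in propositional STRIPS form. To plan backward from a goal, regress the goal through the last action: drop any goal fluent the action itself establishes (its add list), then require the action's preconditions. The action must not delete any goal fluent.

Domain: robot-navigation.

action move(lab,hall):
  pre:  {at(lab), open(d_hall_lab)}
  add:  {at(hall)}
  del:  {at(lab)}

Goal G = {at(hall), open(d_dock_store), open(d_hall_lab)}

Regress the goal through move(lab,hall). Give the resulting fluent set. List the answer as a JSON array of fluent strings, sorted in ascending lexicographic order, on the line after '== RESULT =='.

Compute (G \ add) ∪ pre:
  G ∩ del = {}  (empty — regression defined)
  G \ add = {at(hall), open(d_dock_store), open(d_hall_lab)} \ {at(hall)} = {open(d_dock_store), open(d_hall_lab)}
  ∪ pre   = {open(d_dock_store), open(d_hall_lab)} ∪ {at(lab), open(d_hall_lab)}
          = {at(lab), open(d_dock_store), open(d_hall_lab)}

== RESULT ==
["at(lab)", "open(d_dock_store)", "open(d_hall_lab)"]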